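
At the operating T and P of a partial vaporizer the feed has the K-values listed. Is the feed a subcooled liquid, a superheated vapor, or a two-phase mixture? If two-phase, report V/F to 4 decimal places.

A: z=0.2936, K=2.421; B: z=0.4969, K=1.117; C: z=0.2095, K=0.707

ΣzᵢKᵢ = 1.4140; Σzᵢ/Kᵢ = 0.8624.
Since Σzᵢ/Kᵢ < 1 the mixture is above its dew point — single vapor phase.

superheated vapor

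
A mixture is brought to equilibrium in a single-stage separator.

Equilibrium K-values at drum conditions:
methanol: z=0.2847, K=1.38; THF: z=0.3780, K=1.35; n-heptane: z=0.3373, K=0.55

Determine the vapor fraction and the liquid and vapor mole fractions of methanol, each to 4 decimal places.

ψ = 0.5429, x_methanol = 0.2360, y_methanol = 0.3257

Let ψ = V/F and solve Σ zᵢ(Kᵢ−1)/(1+ψ(Kᵢ−1)) = 0.
g(0) = ΣzᵢKᵢ − 1 = 0.0887 and g(1) = 1 − Σzᵢ/Kᵢ = -0.0996, so a root lies in (0, 1).
Iterate (Newton) starting at ψ = 0.43:
  ψ = 0.4300: g = 0.01978, g' = -0.1704 → ψ = 0.5461
  ψ = 0.5461: g = -0.00058, g' = -0.1809 → ψ = 0.5429
Converged at ψ = 0.5429.
Compositions from xᵢ = zᵢ/(1+ψ(Kᵢ−1)), yᵢ = Kᵢxᵢ:
  methanol: x = 0.2360, y = 0.3257
  THF: x = 0.3176, y = 0.4288
  n-heptane: x = 0.4464, y = 0.2455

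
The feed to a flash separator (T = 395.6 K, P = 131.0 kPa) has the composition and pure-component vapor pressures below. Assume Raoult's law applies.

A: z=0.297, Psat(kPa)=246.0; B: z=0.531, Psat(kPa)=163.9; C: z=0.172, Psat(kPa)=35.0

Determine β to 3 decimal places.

β = 0.731

Raoult's law: Kᵢ = Pᵢˢᵃᵗ/P = Pᵢˢᵃᵗ/131.0.
  K_A = 246.0/131.0 = 1.87786, K_B = 163.9/131.0 = 1.25115, K_C = 35.0/131.0 = 0.26718
Rachford–Rice: g(β) = Σ zᵢ(Kᵢ−1)/(1+β(Kᵢ−1)) = 0.
Check two-phase: ΣzᵢKᵢ = 1.268 > 1 and Σzᵢ/Kᵢ = 1.226 > 1, so g(0) = 0.268 > 0 and g(1) = -0.226 < 0.
Newton iteration, β⁰ = 0.5:
  β = 0.500: g = 0.1007, g' = -0.367 → β = 0.774
  β = 0.774: g = -0.0246, g' = -0.598 → β = 0.733
  β = 0.733: g = -0.0012, g' = -0.540 → β = 0.731
Converged at β = 0.731.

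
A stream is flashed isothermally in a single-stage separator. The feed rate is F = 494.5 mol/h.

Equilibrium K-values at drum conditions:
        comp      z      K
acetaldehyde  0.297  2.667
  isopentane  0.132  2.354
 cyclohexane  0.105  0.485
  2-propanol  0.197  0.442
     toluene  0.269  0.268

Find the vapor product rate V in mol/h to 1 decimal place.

V = 153.5 mol/h

Rachford–Rice: g(ψ) = Σ zᵢ(Kᵢ−1)/(1+ψ(Kᵢ−1)) = 0.
g(0) = ΣzᵢKᵢ − 1 = 0.313 and g(1) = 1 − Σzᵢ/Kᵢ = -0.833, so a root lies in (0, 1).
Newton–Raphson from ψ = 0.65:
  ψ = 0.650: g = -0.2967, g' = -0.997 → ψ = 0.352
  ψ = 0.352: g = -0.0354, g' = -0.837 → ψ = 0.310
Converged at ψ = 0.310.
Then V = ψ·F = 0.3104·494.5 = 153.5 mol/h and L = F − V = 341.0 mol/h.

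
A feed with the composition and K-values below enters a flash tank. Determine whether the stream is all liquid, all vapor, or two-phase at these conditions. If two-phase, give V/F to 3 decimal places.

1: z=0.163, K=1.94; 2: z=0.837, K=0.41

ΣzᵢKᵢ = 0.659; Σzᵢ/Kᵢ = 2.125.
Since ΣzᵢKᵢ < 1 the mixture is below its bubble point — single liquid phase.

all liquid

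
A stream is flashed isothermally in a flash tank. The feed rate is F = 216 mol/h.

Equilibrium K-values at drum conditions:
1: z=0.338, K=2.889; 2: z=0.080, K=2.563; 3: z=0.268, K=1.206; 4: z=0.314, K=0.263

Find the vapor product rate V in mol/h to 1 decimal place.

Newton–Raphson from ψ = 0.6:
  ψ = 0.600: g = -0.0019, g' = -0.874 → ψ = 0.598
Converged at ψ = 0.598.
Then V = ψ·F = 0.5978·216 = 129.1 mol/h and L = F − V = 86.9 mol/h.

V = 129.1 mol/h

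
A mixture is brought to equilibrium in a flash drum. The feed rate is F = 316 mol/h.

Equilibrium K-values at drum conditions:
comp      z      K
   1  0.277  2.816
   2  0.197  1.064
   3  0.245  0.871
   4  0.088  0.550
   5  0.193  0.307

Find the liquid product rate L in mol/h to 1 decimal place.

L = 166.6 mol/h

Let ψ = V/F and solve Σ zᵢ(Kᵢ−1)/(1+ψ(Kᵢ−1)) = 0.
g(0) = ΣzᵢKᵢ − 1 = 0.311 and g(1) = 1 − Σzᵢ/Kᵢ = -0.353, so a root lies in (0, 1).
Iterate (Newton) starting at ψ = 0.5:
  ψ = 0.500: g = -0.0137, g' = -0.503 → ψ = 0.473
Converged at ψ = 0.473.
Then V = ψ·F = 0.4728·316 = 149.4 mol/h and L = F − V = 166.6 mol/h.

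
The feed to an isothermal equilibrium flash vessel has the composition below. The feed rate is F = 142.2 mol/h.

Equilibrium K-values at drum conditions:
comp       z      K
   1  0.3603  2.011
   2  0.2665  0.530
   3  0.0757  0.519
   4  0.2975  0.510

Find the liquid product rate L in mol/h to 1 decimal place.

L = 125.6 mol/h

Newton iteration, V/F⁰ = 0.66:
  V/F = 0.6600: g = -0.23190, g' = -0.4498 → V/F = 0.1445
  V/F = 0.1445: g = -0.01255, g' = -0.4511 → V/F = 0.1166
  V/F = 0.1166: g = 0.00013, g' = -0.4606 → V/F = 0.1169
Converged at V/F = 0.1169.
Then V = V/F·F = 0.1169·142.2 = 16.6 mol/h and L = F − V = 125.6 mol/h.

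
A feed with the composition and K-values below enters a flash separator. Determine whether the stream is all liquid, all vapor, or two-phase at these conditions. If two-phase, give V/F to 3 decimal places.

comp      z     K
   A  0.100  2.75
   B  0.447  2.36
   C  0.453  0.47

ΣzᵢKᵢ = 1.543; Σzᵢ/Kᵢ = 1.190.
Both exceed 1, so a two-phase solution exists.
Let ψ = V/F and solve Σ zᵢ(Kᵢ−1)/(1+ψ(Kᵢ−1)) = 0.
Iterate (Newton) starting at ψ = 0.59:
  ψ = 0.590: g = 0.0741, g' = -0.598 → ψ = 0.714
Converged at ψ = 0.714.

two-phase, V/F = 0.714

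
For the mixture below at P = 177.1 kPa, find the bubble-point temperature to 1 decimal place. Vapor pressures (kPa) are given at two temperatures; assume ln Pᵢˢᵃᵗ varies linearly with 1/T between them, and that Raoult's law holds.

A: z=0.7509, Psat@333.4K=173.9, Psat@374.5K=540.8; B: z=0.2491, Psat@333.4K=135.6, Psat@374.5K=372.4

Bubble-point temperature: ΣzᵢPᵢˢᵃᵗ(T) = P. Interpolate ln Pᵢˢᵃᵗ = aᵢ + bᵢ/T.
  T = 333.4 K: ΣzᵢPᵢˢᵃᵗ = 164.36 kPa
  T = 374.5 K: ΣzᵢPᵢˢᵃᵗ = 498.85 kPa
  T = 353.9 K: ΣzᵢPᵢˢᵃᵗ = 295.23 kPa
  T = 343.6 K: ΣzᵢPᵢˢᵃᵗ = 221.88 kPa
  T = 338.5 K: ΣzᵢPᵢˢᵃᵗ = 191.39 kPa
  T = 335.9 K: ΣzᵢPᵢˢᵃᵗ = 177.20 kPa
Interpolating between 333.4 K and 335.9 K gives T ≈ 335.9 K.

T = 335.9 K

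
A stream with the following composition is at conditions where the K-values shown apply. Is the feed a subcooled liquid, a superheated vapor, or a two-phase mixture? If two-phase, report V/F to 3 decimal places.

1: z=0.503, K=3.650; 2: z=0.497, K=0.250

two-phase, V/F = 0.483

ΣzᵢKᵢ = 1.960; Σzᵢ/Kᵢ = 2.126.
Both exceed 1, so a two-phase solution exists.
Let ψ = V/F and solve Σ zᵢ(Kᵢ−1)/(1+ψ(Kᵢ−1)) = 0.
Newton–Raphson from ψ = 0.5:
  ψ = 0.500: g = -0.0231, g' = -1.369 → ψ = 0.483
Converged at ψ = 0.483.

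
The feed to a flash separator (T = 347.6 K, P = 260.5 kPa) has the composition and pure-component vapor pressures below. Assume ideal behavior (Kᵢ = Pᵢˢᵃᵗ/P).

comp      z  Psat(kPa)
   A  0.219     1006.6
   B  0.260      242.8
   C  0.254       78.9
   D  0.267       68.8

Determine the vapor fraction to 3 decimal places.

ψ = 0.152

Raoult's law: Kᵢ = Pᵢˢᵃᵗ/P = Pᵢˢᵃᵗ/260.5.
  K_A = 1006.6/260.5 = 3.86411, K_B = 242.8/260.5 = 0.93205, K_C = 78.9/260.5 = 0.30288, K_D = 68.8/260.5 = 0.26411
Let ψ = V/F and solve Σ zᵢ(Kᵢ−1)/(1+ψ(Kᵢ−1)) = 0.
g(0) = ΣzᵢKᵢ − 1 = 0.236 and g(1) = 1 − Σzᵢ/Kᵢ = -1.185, so a root lies in (0, 1).
Iterate (Newton) starting at ψ = 0.38:
  ψ = 0.380: g = -0.2314, g' = -0.920 → ψ = 0.129
  ψ = 0.129: g = 0.0291, g' = -1.286 → ψ = 0.151
  ψ = 0.151: g = 0.0009, g' = -1.213 → ψ = 0.152
Converged at ψ = 0.152.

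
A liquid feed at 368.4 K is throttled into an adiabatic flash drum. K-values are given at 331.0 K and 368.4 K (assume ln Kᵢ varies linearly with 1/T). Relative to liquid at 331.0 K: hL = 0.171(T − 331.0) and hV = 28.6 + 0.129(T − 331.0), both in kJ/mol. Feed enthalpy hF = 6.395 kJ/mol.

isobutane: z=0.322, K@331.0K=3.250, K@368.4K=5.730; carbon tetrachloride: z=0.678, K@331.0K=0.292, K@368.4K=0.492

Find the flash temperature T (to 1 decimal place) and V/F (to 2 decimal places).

Adiabatic flash: solve Rachford–Rice at each trial T, then check hF = ψ·hV(T) + (1−ψ)·hL(T).
  T = 331.0 K: K = (3.250, 0.292), RR gives ψ = 0.153, H_out = 4.389 kJ/mol
  T = 368.4 K: K = (5.730, 0.492), RR gives ψ = 0.491, H_out = 19.654 kJ/mol
  T = 349.7 K: K = (4.381, 0.384), RR gives ψ = 0.323, H_out = 12.168 kJ/mol
  T = 340.4 K: K = (3.792, 0.337), RR gives ψ = 0.242, H_out = 8.447 kJ/mol
  T = 335.7 K: K = (3.514, 0.314), RR gives ψ = 0.200, H_out = 6.473 kJ/mol
  T = 333.4 K: K = (3.383, 0.303), RR gives ψ = 0.178, H_out = 5.469 kJ/mol
Linear interpolation between T = 333.4 (H_out = 5.469) and T = 335.7 (H_out = 6.473) on hF = 6.395 gives T ≈ 335.5 K, at which ψ = 0.20.

T = 335.5 K, V/F = 0.20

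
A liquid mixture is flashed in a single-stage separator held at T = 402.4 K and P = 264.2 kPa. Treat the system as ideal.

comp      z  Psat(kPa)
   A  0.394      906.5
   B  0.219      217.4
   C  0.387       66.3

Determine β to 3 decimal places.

β = 0.429

Raoult's law: Kᵢ = Pᵢˢᵃᵗ/P = Pᵢˢᵃᵗ/264.2.
  K_A = 906.5/264.2 = 3.43111, K_B = 217.4/264.2 = 0.82286, K_C = 66.3/264.2 = 0.25095
Newton iteration, β⁰ = 0.5:
  β = 0.500: g = -0.0737, g' = -1.038 → β = 0.429
Converged at β = 0.429.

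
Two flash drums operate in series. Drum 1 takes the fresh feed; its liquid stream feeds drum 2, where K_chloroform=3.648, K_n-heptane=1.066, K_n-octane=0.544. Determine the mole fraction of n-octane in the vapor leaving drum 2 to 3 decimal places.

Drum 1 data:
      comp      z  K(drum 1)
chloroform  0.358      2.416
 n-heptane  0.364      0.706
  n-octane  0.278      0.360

Drum 1:
Let ψ₁ = V/F and solve Σ zᵢ(Kᵢ−1)/(1+ψ₁(Kᵢ−1)) = 0.
Check two-phase: ΣzᵢKᵢ = 1.222 > 1 and Σzᵢ/Kᵢ = 1.436 > 1, so g(0) = 0.222 > 0 and g(1) = -0.436 < 0.
Iterate (Newton) starting at ψ₁ = 0.5:
  ψ₁ = 0.500: g = -0.0903, g' = -0.536 → ψ₁ = 0.331
  ψ₁ = 0.331: g = 0.0007, g' = -0.555 → ψ₁ = 0.333
Converged at ψ₁ = 0.333.
Drum-1 compositions:
  chloroform: x = 0.243, y = 0.588
  n-heptane: x = 0.403, y = 0.285
  n-octane: x = 0.353, y = 0.127
Drum-2 feed = drum-1 liquid: z₂ = (0.2434, 0.4034, 0.3532).
Drum 2:
Rachford–Rice: g(ψ₂) = Σ zᵢ(Kᵢ−1)/(1+ψ₂(Kᵢ−1)) = 0.
Feasibility: ΣzᵢKᵢ = 1.510, Σzᵢ/Kᵢ = 1.094 — both > 1, two phases present.
Iterate (Newton) starting at ψ₂ = 0.67:
  ψ₂ = 0.670: g = 0.0259, g' = -0.376 → ψ₂ = 0.739
  ψ₂ = 0.739: g = 0.0004, g' = -0.364 → ψ₂ = 0.740
Converged at ψ₂ = 0.740.
  chloroform: x = 0.082, y = 0.300
  n-heptane: x = 0.385, y = 0.410
  n-octane: x = 0.533, y = 0.290

y_n-octane (drum 2) = 0.290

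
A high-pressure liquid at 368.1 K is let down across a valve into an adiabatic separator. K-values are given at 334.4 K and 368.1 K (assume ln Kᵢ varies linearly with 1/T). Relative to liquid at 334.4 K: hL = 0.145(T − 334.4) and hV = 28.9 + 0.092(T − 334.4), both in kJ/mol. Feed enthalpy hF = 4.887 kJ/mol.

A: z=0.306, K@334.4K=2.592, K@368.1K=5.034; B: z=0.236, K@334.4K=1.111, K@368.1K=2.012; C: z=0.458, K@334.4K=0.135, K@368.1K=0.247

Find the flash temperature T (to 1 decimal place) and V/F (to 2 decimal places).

T = 336.9 K, V/F = 0.16

Adiabatic flash: solve Rachford–Rice at each trial T, then check hF = ψ·hV(T) + (1−ψ)·hL(T).
  T = 334.4 K: K = (2.592, 1.111, 0.135), RR gives ψ = 0.113, H_out = 3.256 kJ/mol
  T = 368.1 K: K = (5.034, 2.012, 0.247), RR gives ψ = 0.511, H_out = 18.743 kJ/mol
  T = 351.2 K: K = (3.667, 1.515, 0.185), RR gives ψ = 0.352, H_out = 12.307 kJ/mol
  T = 342.8 K: K = (3.096, 1.302, 0.159), RR gives ψ = 0.249, H_out = 8.313 kJ/mol
  T = 338.6 K: K = (2.836, 1.204, 0.147), RR gives ψ = 0.186, H_out = 5.957 kJ/mol
  T = 336.5 K: K = (2.712, 1.157, 0.141), RR gives ψ = 0.151, H_out = 4.657 kJ/mol
Linear interpolation between T = 336.5 (H_out = 4.657) and T = 338.6 (H_out = 5.957) on hF = 4.887 gives T ≈ 336.9 K, at which ψ = 0.16.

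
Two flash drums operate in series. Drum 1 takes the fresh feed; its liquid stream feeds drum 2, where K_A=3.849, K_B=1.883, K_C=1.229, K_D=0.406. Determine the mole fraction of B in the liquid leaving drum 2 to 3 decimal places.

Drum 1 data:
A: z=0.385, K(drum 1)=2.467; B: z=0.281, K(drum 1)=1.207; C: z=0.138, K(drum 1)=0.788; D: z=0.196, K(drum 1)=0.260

x_B (drum 2) = 0.160

Drum 1:
Rachford–Rice: g(ψ₁) = Σ zᵢ(Kᵢ−1)/(1+ψ₁(Kᵢ−1)) = 0.
Check two-phase: ΣzᵢKᵢ = 1.449 > 1 and Σzᵢ/Kᵢ = 1.318 > 1, so g(0) = 0.449 > 0 and g(1) = -0.318 < 0.
Newton iteration, ψ₁⁰ = 0.69:
  ψ₁ = 0.690: g = 0.0009, g' = -0.670 → ψ₁ = 0.691
Converged at ψ₁ = 0.691.
Drum-1 compositions:
  A: x = 0.191, y = 0.472
  B: x = 0.246, y = 0.297
  C: x = 0.162, y = 0.127
  D: x = 0.401, y = 0.104
Drum-2 feed = drum-1 liquid: z₂ = (0.1911, 0.2458, 0.1617, 0.4013).
Drum 2:
Material balance + equilibrium reduce to Σ zᵢ(Kᵢ−1)/(1+ψ₂(Kᵢ−1)) = 0.
Check two-phase: ΣzᵢKᵢ = 1.560 > 1 and Σzᵢ/Kᵢ = 1.300 > 1, so g(0) = 0.560 > 0 and g(1) = -0.300 < 0.
Newton–Raphson from ψ₂ = 0.61:
  ψ₂ = 0.610: g = -0.0014, g' = -0.643 → ψ₂ = 0.608
Converged at ψ₂ = 0.608.
  A: x = 0.070, y = 0.269
  B: x = 0.160, y = 0.301
  C: x = 0.142, y = 0.174
  D: x = 0.628, y = 0.255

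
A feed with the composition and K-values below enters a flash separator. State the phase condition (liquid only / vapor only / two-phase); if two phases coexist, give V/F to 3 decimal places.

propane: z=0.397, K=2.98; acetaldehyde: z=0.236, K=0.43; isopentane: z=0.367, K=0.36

two-phase, V/F = 0.343

ΣzᵢKᵢ = 1.417; Σzᵢ/Kᵢ = 1.702.
Both exceed 1, so a two-phase solution exists.
Newton–Raphson from ψ = 0.55:
  ψ = 0.550: g = -0.1821, g' = -0.877 → ψ = 0.342
  ψ = 0.342: g = 0.0005, g' = -0.918 → ψ = 0.343
Converged at ψ = 0.343.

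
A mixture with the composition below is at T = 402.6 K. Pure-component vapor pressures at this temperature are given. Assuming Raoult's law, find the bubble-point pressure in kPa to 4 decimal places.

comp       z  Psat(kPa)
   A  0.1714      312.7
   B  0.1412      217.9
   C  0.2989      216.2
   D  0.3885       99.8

Pbub = 187.7587 kPa

At the bubble point ψ → 0, so ΣzᵢKᵢ = 1 with Kᵢ = Pᵢˢᵃᵗ/P ⇒ P = ΣzᵢPᵢˢᵃᵗ.
P = 0.1714·312.7 + 0.1412·217.9 + 0.2989·216.2 + 0.3885·99.8 = 187.7587 kPa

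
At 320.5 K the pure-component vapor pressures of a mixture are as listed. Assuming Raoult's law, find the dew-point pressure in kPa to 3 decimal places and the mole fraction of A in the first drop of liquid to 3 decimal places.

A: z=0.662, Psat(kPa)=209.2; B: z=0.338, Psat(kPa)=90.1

Pdew = 144.596 kPa, x_A = 0.458

At the dew point ψ → 1, so Σzᵢ/Kᵢ = 1 with Kᵢ = Pᵢˢᵃᵗ/P ⇒ 1/P = Σzᵢ/Pᵢˢᵃᵗ.
1/P = 0.662/209.2 + 0.338/90.1 = 0.006916 ⇒ P = 144.596 kPa
xᵢ = zᵢP/Pᵢˢᵃᵗ ⇒ x_A = 0.662·144.596/209.2 = 0.458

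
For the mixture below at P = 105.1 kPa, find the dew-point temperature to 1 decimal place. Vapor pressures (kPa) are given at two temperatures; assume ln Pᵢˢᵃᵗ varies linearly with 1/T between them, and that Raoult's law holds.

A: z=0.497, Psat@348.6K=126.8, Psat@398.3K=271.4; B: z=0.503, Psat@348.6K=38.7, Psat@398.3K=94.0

T = 380.5 K

Dew-point temperature: Σzᵢ·P/Pᵢˢᵃᵗ(T) = 1. Interpolate ln Pᵢˢᵃᵗ = aᵢ + bᵢ/T.
  T = 348.6 K: ΣzᵢP/Pᵢˢᵃᵗ = 1.7780
  T = 398.3 K: ΣzᵢP/Pᵢˢᵃᵗ = 0.7549
  T = 373.5 K: ΣzᵢP/Pᵢˢᵃᵗ = 1.1246
  T = 385.9 K: ΣzᵢP/Pᵢˢᵃᵗ = 0.9154
  T = 379.7 K: ΣzᵢP/Pᵢˢᵃᵗ = 1.0129
  T = 382.8 K: ΣzᵢP/Pᵢˢᵃᵗ = 0.9625
  T = 381.2 K: ΣzᵢP/Pᵢˢᵃᵗ = 0.9881
Interpolating between 379.7 K and 381.2 K gives T ≈ 380.5 K.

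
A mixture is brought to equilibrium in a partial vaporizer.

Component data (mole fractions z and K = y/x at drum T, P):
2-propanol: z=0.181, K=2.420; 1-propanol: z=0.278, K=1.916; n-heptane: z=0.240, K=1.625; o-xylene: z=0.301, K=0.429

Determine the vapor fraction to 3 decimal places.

ψ = 0.891

Let ψ = V/F and solve Σ zᵢ(Kᵢ−1)/(1+ψ(Kᵢ−1)) = 0.
Feasibility: ΣzᵢKᵢ = 1.490, Σzᵢ/Kᵢ = 1.069 — both > 1, two phases present.
Iterate (Newton) starting at ψ = 0.49:
  ψ = 0.490: g = 0.2035, g' = -0.482 → ψ = 0.912
  ψ = 0.912: g = -0.0124, g' = -0.604 → ψ = 0.892
  ψ = 0.892: g = -0.0002, g' = -0.588 → ψ = 0.891
Converged at ψ = 0.891.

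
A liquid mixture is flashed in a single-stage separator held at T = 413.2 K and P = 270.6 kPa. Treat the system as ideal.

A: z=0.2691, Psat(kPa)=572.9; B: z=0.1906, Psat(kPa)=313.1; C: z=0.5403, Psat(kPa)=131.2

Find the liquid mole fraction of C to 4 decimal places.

Raoult's law: Kᵢ = Pᵢˢᵃᵗ/P = Pᵢˢᵃᵗ/270.6.
  K_A = 572.9/270.6 = 2.117147, K_B = 313.1/270.6 = 1.157058, K_C = 131.2/270.6 = 0.484848
Material balance + equilibrium reduce to Σ zᵢ(Kᵢ−1)/(1+β(Kᵢ−1)) = 0.
g(0) = ΣzᵢKᵢ − 1 = 0.0522 and g(1) = 1 − Σzᵢ/Kᵢ = -0.4062, so a root lies in (0, 1).
Newton iteration, β⁰ = 0.48:
  β = 0.4800: g = -0.14624, g' = -0.3994 → β = 0.1139
  β = 0.1139: g = 0.00043, g' = -0.4307 → β = 0.1149
Converged at β = 0.1149.
Compositions from xᵢ = zᵢ/(1+β(Kᵢ−1)), yᵢ = Kᵢxᵢ:
  A: x = 0.2385, y = 0.5049
  B: x = 0.1872, y = 0.2166
  C: x = 0.5743, y = 0.2784

x_C = 0.5743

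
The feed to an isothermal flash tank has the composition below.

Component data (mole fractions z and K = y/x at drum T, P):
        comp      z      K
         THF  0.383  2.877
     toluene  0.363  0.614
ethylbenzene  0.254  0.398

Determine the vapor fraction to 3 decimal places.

ψ = 0.466

Material balance + equilibrium reduce to Σ zᵢ(Kᵢ−1)/(1+ψ(Kᵢ−1)) = 0.
Feasibility: ΣzᵢKᵢ = 1.426, Σzᵢ/Kᵢ = 1.363 — both > 1, two phases present.
Iterate (Newton) starting at ψ = 0.46:
  ψ = 0.460: g = 0.0040, g' = -0.645 → ψ = 0.466
Converged at ψ = 0.466.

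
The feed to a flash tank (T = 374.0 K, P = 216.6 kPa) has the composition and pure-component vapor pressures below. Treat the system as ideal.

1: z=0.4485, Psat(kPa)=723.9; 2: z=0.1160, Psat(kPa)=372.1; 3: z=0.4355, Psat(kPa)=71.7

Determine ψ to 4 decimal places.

ψ = 0.6082

Raoult's law: Kᵢ = Pᵢˢᵃᵗ/P = Pᵢˢᵃᵗ/216.6.
  K_1 = 723.9/216.6 = 3.342105, K_2 = 372.1/216.6 = 1.717913, K_3 = 71.7/216.6 = 0.331025
Material balance + equilibrium reduce to Σ zᵢ(Kᵢ−1)/(1+ψ(Kᵢ−1)) = 0.
Check two-phase: ΣzᵢKᵢ = 1.8424 > 1 and Σzᵢ/Kᵢ = 1.5173 > 1, so g(0) = 0.8424 > 0 and g(1) = -0.5173 < 0.
Newton–Raphson from ψ = 0.5:
  ψ = 0.5000: g = 0.10735, g' = -0.9944 → ψ = 0.6080
  ψ = 0.6080: g = 0.00028, g' = -1.0014 → ψ = 0.6082
Converged at ψ = 0.6082.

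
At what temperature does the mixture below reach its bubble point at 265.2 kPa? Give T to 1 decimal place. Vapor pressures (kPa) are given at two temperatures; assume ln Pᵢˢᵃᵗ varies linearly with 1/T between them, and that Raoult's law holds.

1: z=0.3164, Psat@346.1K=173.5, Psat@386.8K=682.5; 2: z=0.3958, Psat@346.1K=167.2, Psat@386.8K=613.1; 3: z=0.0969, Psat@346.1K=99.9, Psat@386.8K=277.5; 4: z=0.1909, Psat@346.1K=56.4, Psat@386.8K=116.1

T = 365.1 K

Bubble-point temperature: ΣzᵢPᵢˢᵃᵗ(T) = P. Interpolate ln Pᵢˢᵃᵗ = aᵢ + bᵢ/T.
  T = 346.1 K: ΣzᵢPᵢˢᵃᵗ = 141.52 kPa
  T = 386.8 K: ΣzᵢPᵢˢᵃᵗ = 507.66 kPa
  T = 366.5 K: ΣzᵢPᵢˢᵃᵗ = 277.27 kPa
  T = 356.3 K: ΣzᵢPᵢˢᵃᵗ = 199.81 kPa
  T = 361.4 K: ΣzᵢPᵢˢᵃᵗ = 235.87 kPa
  T = 363.9 K: ΣzᵢPᵢˢᵃᵗ = 255.46 kPa
Interpolating between 363.9 K and 366.5 K gives T ≈ 365.1 K.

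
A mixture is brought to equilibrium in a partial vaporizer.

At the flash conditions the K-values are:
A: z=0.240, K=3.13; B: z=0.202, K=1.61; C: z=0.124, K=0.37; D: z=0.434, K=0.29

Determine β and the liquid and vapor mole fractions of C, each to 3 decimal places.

Let β = V/F and solve Σ zᵢ(Kᵢ−1)/(1+β(Kᵢ−1)) = 0.
Check two-phase: ΣzᵢKᵢ = 1.248 > 1 and Σzᵢ/Kᵢ = 2.034 > 1, so g(0) = 0.248 > 0 and g(1) = -1.034 < 0.
Newton iteration, β⁰ = 0.5:
  β = 0.500: g = -0.2498, g' = -0.930 → β = 0.231
  β = 0.231: g = -0.0098, g' = -0.927 → β = 0.221
Converged at β = 0.221.
Compositions from xᵢ = zᵢ/(1+β(Kᵢ−1)), yᵢ = Kᵢxᵢ:
  A: x = 0.163, y = 0.511
  B: x = 0.178, y = 0.287
  C: x = 0.144, y = 0.053
  D: x = 0.515, y = 0.149

β = 0.221, x_C = 0.144, y_C = 0.053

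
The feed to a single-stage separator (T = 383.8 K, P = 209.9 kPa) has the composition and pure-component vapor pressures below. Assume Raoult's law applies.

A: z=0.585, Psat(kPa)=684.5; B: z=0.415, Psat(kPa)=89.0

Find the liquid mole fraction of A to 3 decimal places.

Raoult's law: Kᵢ = Pᵢˢᵃᵗ/P = Pᵢˢᵃᵗ/209.9.
  K_A = 684.5/209.9 = 3.26108, K_B = 89.0/209.9 = 0.42401
Rachford–Rice: g(ψ) = Σ zᵢ(Kᵢ−1)/(1+ψ(Kᵢ−1)) = 0.
Feasibility: ΣzᵢKᵢ = 2.084, Σzᵢ/Kᵢ = 1.158 — both > 1, two phases present.
Binary case is linear: z₁(K₁−1)(1+ψ(K₂−1)) + z₂(K₂−1)(1+ψ(K₁−1)) = 0
⇒ ψ = [z₁(K₁−1)+z₂(K₂−1)] / [−(K₁−1)(K₂−1)] = 1.0837/1.3024 = 0.832
Compositions from xᵢ = zᵢ/(1+ψ(Kᵢ−1)), yᵢ = Kᵢxᵢ:
  A: x = 0.203, y = 0.662
  B: x = 0.797, y = 0.338

x_A = 0.203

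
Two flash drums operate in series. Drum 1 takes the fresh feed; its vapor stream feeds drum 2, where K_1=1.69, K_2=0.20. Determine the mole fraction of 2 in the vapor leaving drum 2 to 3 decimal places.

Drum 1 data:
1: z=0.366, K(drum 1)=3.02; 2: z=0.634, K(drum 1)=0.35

Drum 1:
Material balance + equilibrium reduce to Σ zᵢ(Kᵢ−1)/(1+ψ₁(Kᵢ−1)) = 0.
Check two-phase: ΣzᵢKᵢ = 1.327 > 1 and Σzᵢ/Kᵢ = 1.933 > 1, so g(0) = 0.327 > 0 and g(1) = -0.933 < 0.
Newton–Raphson from ψ₁ = 0.5:
  ψ₁ = 0.500: g = -0.2427, g' = -0.958 → ψ₁ = 0.247
  ψ₁ = 0.247: g = 0.0028, g' = -1.045 → ψ₁ = 0.249
Converged at ψ₁ = 0.249.
Drum-1 compositions:
  1: x = 0.243, y = 0.735
  2: x = 0.757, y = 0.265
Drum-2 feed = drum-1 vapor: z₂ = (0.7352, 0.2648).
Drum 2:
Let ψ₂ = V/F and solve Σ zᵢ(Kᵢ−1)/(1+ψ₂(Kᵢ−1)) = 0.
g(0) = ΣzᵢKᵢ − 1 = 0.295 and g(1) = 1 − Σzᵢ/Kᵢ = -0.759, so a root lies in (0, 1).
Newton iteration, ψ₂⁰ = 0.5:
  ψ₂ = 0.500: g = 0.0241, g' = -0.664 → ψ₂ = 0.536
  ψ₂ = 0.536: g = -0.0007, g' = -0.706 → ψ₂ = 0.535
Converged at ψ₂ = 0.535.
  1: x = 0.537, y = 0.907
  2: x = 0.463, y = 0.093

y_2 (drum 2) = 0.093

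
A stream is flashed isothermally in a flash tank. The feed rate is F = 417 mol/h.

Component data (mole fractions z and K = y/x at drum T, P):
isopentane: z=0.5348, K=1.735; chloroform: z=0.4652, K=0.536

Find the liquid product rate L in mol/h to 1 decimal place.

Let β = V/F and solve Σ zᵢ(Kᵢ−1)/(1+β(Kᵢ−1)) = 0.
Check two-phase: ΣzᵢKᵢ = 1.1772 > 1 and Σzᵢ/Kᵢ = 1.1762 > 1, so g(0) = 0.1772 > 0 and g(1) = -0.1762 < 0.
Binary case is linear: z₁(K₁−1)(1+β(K₂−1)) + z₂(K₂−1)(1+β(K₁−1)) = 0
⇒ β = [z₁(K₁−1)+z₂(K₂−1)] / [−(K₁−1)(K₂−1)] = 0.17723/0.34104 = 0.5197
Then V = β·F = 0.5197·417 = 216.7 mol/h and L = F − V = 200.3 mol/h.

L = 200.3 mol/h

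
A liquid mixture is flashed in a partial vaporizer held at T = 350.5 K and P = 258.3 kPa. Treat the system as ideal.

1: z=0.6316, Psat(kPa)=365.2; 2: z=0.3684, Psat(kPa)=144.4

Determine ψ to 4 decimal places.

Raoult's law: Kᵢ = Pᵢˢᵃᵗ/P = Pᵢˢᵃᵗ/258.3.
  K_1 = 365.2/258.3 = 1.413860, K_2 = 144.4/258.3 = 0.559040
Let ψ = V/F and solve Σ zᵢ(Kᵢ−1)/(1+ψ(Kᵢ−1)) = 0.
Check two-phase: ΣzᵢKᵢ = 1.0989 > 1 and Σzᵢ/Kᵢ = 1.1057 > 1, so g(0) = 0.0989 > 0 and g(1) = -0.1057 < 0.
Binary case is linear: z₁(K₁−1)(1+ψ(K₂−1)) + z₂(K₂−1)(1+ψ(K₁−1)) = 0
⇒ ψ = [z₁(K₁−1)+z₂(K₂−1)] / [−(K₁−1)(K₂−1)] = 0.09894/0.18250 = 0.5422

ψ = 0.5422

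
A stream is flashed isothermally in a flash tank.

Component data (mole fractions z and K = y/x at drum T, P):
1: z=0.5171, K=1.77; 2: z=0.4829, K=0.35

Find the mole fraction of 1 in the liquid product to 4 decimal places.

Binary case is linear: z₁(K₁−1)(1+ψ(K₂−1)) + z₂(K₂−1)(1+ψ(K₁−1)) = 0
⇒ ψ = [z₁(K₁−1)+z₂(K₂−1)] / [−(K₁−1)(K₂−1)] = 0.08428/0.50050 = 0.1684
Compositions from xᵢ = zᵢ/(1+ψ(Kᵢ−1)), yᵢ = Kᵢxᵢ:
  1: x = 0.4577, y = 0.8102
  2: x = 0.5423, y = 0.1898

x_1 = 0.4577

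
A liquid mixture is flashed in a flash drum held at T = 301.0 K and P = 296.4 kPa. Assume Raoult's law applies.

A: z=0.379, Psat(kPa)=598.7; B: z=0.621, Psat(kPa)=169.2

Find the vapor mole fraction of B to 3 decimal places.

y_B = 0.402

Raoult's law: Kᵢ = Pᵢˢᵃᵗ/P = Pᵢˢᵃᵗ/296.4.
  K_A = 598.7/296.4 = 2.01991, K_B = 169.2/296.4 = 0.57085
Let β = V/F and solve Σ zᵢ(Kᵢ−1)/(1+β(Kᵢ−1)) = 0.
g(0) = ΣzᵢKᵢ − 1 = 0.120 and g(1) = 1 − Σzᵢ/Kᵢ = -0.275, so a root lies in (0, 1).
Binary case is linear: z₁(K₁−1)(1+β(K₂−1)) + z₂(K₂−1)(1+β(K₁−1)) = 0
⇒ β = [z₁(K₁−1)+z₂(K₂−1)] / [−(K₁−1)(K₂−1)] = 0.1200/0.4377 = 0.274
Compositions from xᵢ = zᵢ/(1+β(Kᵢ−1)), yᵢ = Kᵢxᵢ:
  A: x = 0.296, y = 0.598
  B: x = 0.704, y = 0.402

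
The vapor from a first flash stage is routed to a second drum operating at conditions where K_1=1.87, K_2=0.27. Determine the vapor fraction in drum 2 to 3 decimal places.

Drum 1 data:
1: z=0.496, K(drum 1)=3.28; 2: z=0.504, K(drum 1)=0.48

Drum 1:
Let ψ₁ = V/F and solve Σ zᵢ(Kᵢ−1)/(1+ψ₁(Kᵢ−1)) = 0.
g(0) = ΣzᵢKᵢ − 1 = 0.869 and g(1) = 1 − Σzᵢ/Kᵢ = -0.201, so a root lies in (0, 1).
Newton–Raphson from ψ₁ = 0.52:
  ψ₁ = 0.520: g = 0.1582, g' = -0.796 → ψ₁ = 0.719
  ψ₁ = 0.719: g = 0.0100, g' = -0.718 → ψ₁ = 0.733
Converged at ψ₁ = 0.733.
Drum-1 compositions:
  1: x = 0.186, y = 0.609
  2: x = 0.814, y = 0.391
Drum-2 feed = drum-1 vapor: z₂ = (0.6091, 0.3909).
Drum 2:
Let ψ₂ = V/F and solve Σ zᵢ(Kᵢ−1)/(1+ψ₂(Kᵢ−1)) = 0.
Check two-phase: ΣzᵢKᵢ = 1.245 > 1 and Σzᵢ/Kᵢ = 1.773 > 1, so g(0) = 0.245 > 0 and g(1) = -0.773 < 0.
Binary case is linear: z₁(K₁−1)(1+ψ₂(K₂−1)) + z₂(K₂−1)(1+ψ₂(K₁−1)) = 0
⇒ ψ₂ = [z₁(K₁−1)+z₂(K₂−1)] / [−(K₁−1)(K₂−1)] = 0.2446/0.6351 = 0.385
  1: x = 0.456, y = 0.853
  2: x = 0.544, y = 0.147

V/F (drum 2) = 0.385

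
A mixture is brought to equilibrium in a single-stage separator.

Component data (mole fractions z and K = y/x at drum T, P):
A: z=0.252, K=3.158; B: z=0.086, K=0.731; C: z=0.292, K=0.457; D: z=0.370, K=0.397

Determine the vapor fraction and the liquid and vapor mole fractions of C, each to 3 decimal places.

Material balance + equilibrium reduce to Σ zᵢ(Kᵢ−1)/(1+ψ(Kᵢ−1)) = 0.
Feasibility: ΣzᵢKᵢ = 1.139, Σzᵢ/Kᵢ = 1.768 — both > 1, two phases present.
Newton iteration, ψ⁰ = 0.5:
  ψ = 0.500: g = -0.3022, g' = -0.718 → ψ = 0.079
  ψ = 0.079: g = 0.0411, g' = -1.105 → ψ = 0.116
  ψ = 0.116: g = 0.0018, g' = -1.011 → ψ = 0.118
Converged at ψ = 0.118.
Compositions from xᵢ = zᵢ/(1+ψ(Kᵢ−1)), yᵢ = Kᵢxᵢ:
  A: x = 0.201, y = 0.634
  B: x = 0.089, y = 0.065
  C: x = 0.312, y = 0.143
  D: x = 0.398, y = 0.158

ψ = 0.118, x_C = 0.312, y_C = 0.143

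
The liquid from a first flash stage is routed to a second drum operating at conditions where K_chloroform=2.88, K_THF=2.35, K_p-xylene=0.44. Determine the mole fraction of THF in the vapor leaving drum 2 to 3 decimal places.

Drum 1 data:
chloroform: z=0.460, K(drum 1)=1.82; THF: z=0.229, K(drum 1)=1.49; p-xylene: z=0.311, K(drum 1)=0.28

Drum 1:
Rachford–Rice: g(ψ₁) = Σ zᵢ(Kᵢ−1)/(1+ψ₁(Kᵢ−1)) = 0.
g(0) = ΣzᵢKᵢ − 1 = 0.265 and g(1) = 1 − Σzᵢ/Kᵢ = -0.517, so a root lies in (0, 1).
Newton iteration, ψ₁⁰ = 0.5:
  ψ₁ = 0.500: g = 0.0078, g' = -0.585 → ψ₁ = 0.513
Converged at ψ₁ = 0.513.
Drum-1 compositions:
  chloroform: x = 0.324, y = 0.589
  THF: x = 0.183, y = 0.273
  p-xylene: x = 0.493, y = 0.138
Drum-2 feed = drum-1 liquid: z₂ = (0.3238, 0.1830, 0.4933).
Drum 2:
Let ψ₂ = V/F and solve Σ zᵢ(Kᵢ−1)/(1+ψ₂(Kᵢ−1)) = 0.
Feasibility: ΣzᵢKᵢ = 1.579, Σzᵢ/Kᵢ = 1.311 — both > 1, two phases present.
Newton–Raphson from ψ₂ = 0.4:
  ψ₂ = 0.400: g = 0.1519, g' = -0.770 → ψ₂ = 0.597
  ψ₂ = 0.597: g = 0.0085, g' = -0.705 → ψ₂ = 0.609
Converged at ψ₂ = 0.609.
  chloroform: x = 0.151, y = 0.435
  THF: x = 0.100, y = 0.236
  p-xylene: x = 0.749, y = 0.329

y_THF (drum 2) = 0.236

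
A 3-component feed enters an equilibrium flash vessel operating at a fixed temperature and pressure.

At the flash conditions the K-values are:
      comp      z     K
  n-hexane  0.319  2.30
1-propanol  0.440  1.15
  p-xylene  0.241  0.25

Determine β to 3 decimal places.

Rachford–Rice: g(β) = Σ zᵢ(Kᵢ−1)/(1+β(Kᵢ−1)) = 0.
Feasibility: ΣzᵢKᵢ = 1.300, Σzᵢ/Kᵢ = 1.485 — both > 1, two phases present.
Iterate (Newton) starting at β = 0.5:
  β = 0.500: g = 0.0235, g' = -0.554 → β = 0.542
Converged at β = 0.542.

β = 0.542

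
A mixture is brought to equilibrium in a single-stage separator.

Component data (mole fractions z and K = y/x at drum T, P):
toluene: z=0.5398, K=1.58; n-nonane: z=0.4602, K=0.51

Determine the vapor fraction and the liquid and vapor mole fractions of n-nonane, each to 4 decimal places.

ψ = 0.3082, x_n-nonane = 0.5421, y_n-nonane = 0.2764

Material balance + equilibrium reduce to Σ zᵢ(Kᵢ−1)/(1+ψ(Kᵢ−1)) = 0.
g(0) = ΣzᵢKᵢ − 1 = 0.0876 and g(1) = 1 − Σzᵢ/Kᵢ = -0.2440, so a root lies in (0, 1).
Binary case is linear: z₁(K₁−1)(1+ψ(K₂−1)) + z₂(K₂−1)(1+ψ(K₁−1)) = 0
⇒ ψ = [z₁(K₁−1)+z₂(K₂−1)] / [−(K₁−1)(K₂−1)] = 0.08759/0.28420 = 0.3082
Compositions from xᵢ = zᵢ/(1+ψ(Kᵢ−1)), yᵢ = Kᵢxᵢ:
  toluene: x = 0.4579, y = 0.7236
  n-nonane: x = 0.5421, y = 0.2764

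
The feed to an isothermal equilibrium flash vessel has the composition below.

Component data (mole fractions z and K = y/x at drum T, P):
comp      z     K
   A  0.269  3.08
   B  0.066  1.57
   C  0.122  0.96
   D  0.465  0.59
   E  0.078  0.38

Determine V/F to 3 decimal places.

V/F = 0.477

Material balance + equilibrium reduce to Σ zᵢ(Kᵢ−1)/(1+V/F(Kᵢ−1)) = 0.
Feasibility: ΣzᵢKᵢ = 1.353, Σzᵢ/Kᵢ = 1.250 — both > 1, two phases present.
Iterate (Newton) starting at V/F = 0.33:
  V/F = 0.330: g = 0.0772, g' = -0.577 → V/F = 0.464
  V/F = 0.464: g = 0.0062, g' = -0.493 → V/F = 0.477
Converged at V/F = 0.477.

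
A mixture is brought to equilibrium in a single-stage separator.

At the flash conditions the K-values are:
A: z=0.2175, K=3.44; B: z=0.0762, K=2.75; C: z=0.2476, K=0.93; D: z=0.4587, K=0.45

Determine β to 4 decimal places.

Let β = V/F and solve Σ zᵢ(Kᵢ−1)/(1+β(Kᵢ−1)) = 0.
Feasibility: ΣzᵢKᵢ = 1.3944, Σzᵢ/Kᵢ = 1.3765 — both > 1, two phases present.
Newton iteration, β⁰ = 0.47:
  β = 0.4700: g = -0.03778, g' = -0.6049 → β = 0.4075
  β = 0.4075: g = 0.00092, g' = -0.6369 → β = 0.4090
Converged at β = 0.4090.

β = 0.4090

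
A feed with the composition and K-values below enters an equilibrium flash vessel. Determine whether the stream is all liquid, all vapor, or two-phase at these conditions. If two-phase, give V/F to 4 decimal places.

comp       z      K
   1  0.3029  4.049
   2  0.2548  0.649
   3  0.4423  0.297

two-phase, V/F = 0.2900

ΣzᵢKᵢ = 1.5232; Σzᵢ/Kᵢ = 1.9566.
Both exceed 1, so a two-phase solution exists.
Rachford–Rice: g(ψ) = Σ zᵢ(Kᵢ−1)/(1+ψ(Kᵢ−1)) = 0.
Iterate (Newton) starting at ψ = 0.5:
  ψ = 0.5000: g = -0.22211, g' = -1.0078 → ψ = 0.2796
  ψ = 0.2796: g = 0.01236, g' = -1.1977 → ψ = 0.2899
  ψ = 0.2899: g = 0.00011, g' = -1.1771 → ψ = 0.2900
Converged at ψ = 0.2900.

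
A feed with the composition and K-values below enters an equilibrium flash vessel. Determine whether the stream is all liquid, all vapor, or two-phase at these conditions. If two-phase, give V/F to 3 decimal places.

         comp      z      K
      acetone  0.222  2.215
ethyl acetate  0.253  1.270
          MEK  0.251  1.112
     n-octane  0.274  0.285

ΣzᵢKᵢ = 1.170; Σzᵢ/Kᵢ = 1.487.
Both exceed 1, so a two-phase solution exists.
Rachford–Rice: g(ψ) = Σ zᵢ(Kᵢ−1)/(1+ψ(Kᵢ−1)) = 0.
Newton iteration, ψ⁰ = 0.5:
  ψ = 0.500: g = -0.0503, g' = -0.483 → ψ = 0.396
  ψ = 0.396: g = -0.0025, g' = -0.440 → ψ = 0.390
Converged at ψ = 0.390.

two-phase, V/F = 0.390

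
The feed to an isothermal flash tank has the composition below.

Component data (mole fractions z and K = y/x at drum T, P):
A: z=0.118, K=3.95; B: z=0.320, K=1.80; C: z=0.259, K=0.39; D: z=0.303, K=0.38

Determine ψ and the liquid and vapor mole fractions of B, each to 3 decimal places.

ψ = 0.256, x_B = 0.266, y_B = 0.478

Rachford–Rice: g(ψ) = Σ zᵢ(Kᵢ−1)/(1+ψ(Kᵢ−1)) = 0.
Check two-phase: ΣzᵢKᵢ = 1.258 > 1 and Σzᵢ/Kᵢ = 1.669 > 1, so g(0) = 0.258 > 0 and g(1) = -0.669 < 0.
Newton iteration, ψ⁰ = 0.5:
  ψ = 0.500: g = -0.1761, g' = -0.716 → ψ = 0.254
  ψ = 0.254: g = 0.0017, g' = -0.776 → ψ = 0.256
Converged at ψ = 0.256.
Compositions from xᵢ = zᵢ/(1+ψ(Kᵢ−1)), yᵢ = Kᵢxᵢ:
  A: x = 0.067, y = 0.265
  B: x = 0.266, y = 0.478
  C: x = 0.307, y = 0.120
  D: x = 0.360, y = 0.137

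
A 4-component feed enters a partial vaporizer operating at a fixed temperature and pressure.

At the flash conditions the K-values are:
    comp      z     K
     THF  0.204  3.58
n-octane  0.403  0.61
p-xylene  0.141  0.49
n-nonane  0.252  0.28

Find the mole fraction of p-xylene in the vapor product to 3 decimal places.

Let ψ = V/F and solve Σ zᵢ(Kᵢ−1)/(1+ψ(Kᵢ−1)) = 0.
Check two-phase: ΣzᵢKᵢ = 1.116 > 1 and Σzᵢ/Kᵢ = 1.905 > 1, so g(0) = 0.116 > 0 and g(1) = -0.905 < 0.
Newton iteration, ψ⁰ = 0.32:
  ψ = 0.320: g = -0.2130, g' = -0.760 → ψ = 0.040
  ψ = 0.040: g = 0.0573, g' = -1.356 → ψ = 0.082
  ψ = 0.082: g = 0.0040, g' = -1.177 → ψ = 0.086
Converged at ψ = 0.086.
Compositions from xᵢ = zᵢ/(1+ψ(Kᵢ−1)), yᵢ = Kᵢxᵢ:
  THF: x = 0.167, y = 0.598
  n-octane: x = 0.417, y = 0.254
  p-xylene: x = 0.147, y = 0.072
  n-nonane: x = 0.269, y = 0.075

y_p-xylene = 0.072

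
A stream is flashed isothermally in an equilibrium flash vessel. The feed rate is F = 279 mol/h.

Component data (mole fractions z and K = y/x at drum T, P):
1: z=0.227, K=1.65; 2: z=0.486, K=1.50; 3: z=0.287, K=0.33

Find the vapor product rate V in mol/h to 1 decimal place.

Rachford–Rice: g(ψ) = Σ zᵢ(Kᵢ−1)/(1+ψ(Kᵢ−1)) = 0.
Check two-phase: ΣzᵢKᵢ = 1.198 > 1 and Σzᵢ/Kᵢ = 1.331 > 1, so g(0) = 0.198 > 0 and g(1) = -0.331 < 0.
Newton–Raphson from ψ = 0.4:
  ψ = 0.400: g = 0.0569, g' = -0.385 → ψ = 0.548
  ψ = 0.548: g = -0.0042, g' = -0.449 → ψ = 0.538
Converged at ψ = 0.538.
Then V = ψ·F = 0.5383·279 = 150.2 mol/h and L = F − V = 128.8 mol/h.

V = 150.2 mol/h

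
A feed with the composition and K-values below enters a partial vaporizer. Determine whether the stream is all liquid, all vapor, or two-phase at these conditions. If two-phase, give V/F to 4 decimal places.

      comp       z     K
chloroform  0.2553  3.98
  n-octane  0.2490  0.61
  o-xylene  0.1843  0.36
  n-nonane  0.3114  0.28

two-phase, V/F = 0.1799

ΣzᵢKᵢ = 1.3215; Σzᵢ/Kᵢ = 2.0964.
Both exceed 1, so a two-phase solution exists.
Let ψ = V/F and solve Σ zᵢ(Kᵢ−1)/(1+ψ(Kᵢ−1)) = 0.
Newton–Raphson from ψ = 0.68:
  ψ = 0.6800: g = -0.52889, g' = -1.1740 → ψ = 0.2295
  ψ = 0.2295: g = -0.06170, g' = -1.1806 → ψ = 0.1772
  ψ = 0.1772: g = 0.00348, g' = -1.3227 → ψ = 0.1799
Converged at ψ = 0.1799.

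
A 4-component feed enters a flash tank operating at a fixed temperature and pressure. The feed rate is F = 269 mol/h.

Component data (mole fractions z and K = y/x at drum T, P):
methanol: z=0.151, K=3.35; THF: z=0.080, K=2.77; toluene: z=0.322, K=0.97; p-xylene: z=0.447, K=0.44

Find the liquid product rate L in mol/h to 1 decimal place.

L = 192.8 mol/h

Rachford–Rice: g(ψ) = Σ zᵢ(Kᵢ−1)/(1+ψ(Kᵢ−1)) = 0.
Feasibility: ΣzᵢKᵢ = 1.236, Σzᵢ/Kᵢ = 1.422 — both > 1, two phases present.
Newton–Raphson from ψ = 0.5:
  ψ = 0.500: g = -0.1192, g' = -0.518 → ψ = 0.270
  ψ = 0.270: g = 0.0085, g' = -0.622 → ψ = 0.283
Converged at ψ = 0.283.
Then V = ψ·F = 0.2834·269 = 76.2 mol/h and L = F − V = 192.8 mol/h.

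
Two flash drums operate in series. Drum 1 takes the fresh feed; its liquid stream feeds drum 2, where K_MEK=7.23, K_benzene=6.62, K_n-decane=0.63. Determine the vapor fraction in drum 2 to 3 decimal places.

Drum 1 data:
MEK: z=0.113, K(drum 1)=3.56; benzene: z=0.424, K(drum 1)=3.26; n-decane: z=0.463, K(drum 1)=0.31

V/F (drum 2) = 0.485

Drum 1:
Iterate (Newton) starting at ψ₁ = 0.5:
  ψ₁ = 0.500: g = 0.0890, g' = -1.134 → ψ₁ = 0.579
Converged at ψ₁ = 0.579.
Drum-1 compositions:
  MEK: x = 0.046, y = 0.162
  benzene: x = 0.184, y = 0.599
  n-decane: x = 0.771, y = 0.239
Drum-2 feed = drum-1 liquid: z₂ = (0.0455, 0.1837, 0.7707).
Drum 2:
Newton iteration, ψ₂⁰ = 0.66:
  ψ₂ = 0.660: g = -0.1025, g' = -0.514 → ψ₂ = 0.461
  ψ₂ = 0.461: g = 0.0174, g' = -0.722 → ψ₂ = 0.485
Converged at ψ₂ = 0.485.
  MEK: x = 0.011, y = 0.082
  benzene: x = 0.049, y = 0.326
  n-decane: x = 0.939, y = 0.592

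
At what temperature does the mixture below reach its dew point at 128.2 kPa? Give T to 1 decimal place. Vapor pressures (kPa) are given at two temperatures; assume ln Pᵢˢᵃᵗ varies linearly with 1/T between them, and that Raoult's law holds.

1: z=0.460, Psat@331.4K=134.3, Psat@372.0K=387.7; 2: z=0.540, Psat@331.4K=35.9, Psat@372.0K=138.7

T = 357.4 K

Dew-point temperature: Σzᵢ·P/Pᵢˢᵃᵗ(T) = 1. Interpolate ln Pᵢˢᵃᵗ = aᵢ + bᵢ/T.
  T = 331.4 K: ΣzᵢP/Pᵢˢᵃᵗ = 2.3675
  T = 372.0 K: ΣzᵢP/Pᵢˢᵃᵗ = 0.6512
  T = 351.7 K: ΣzᵢP/Pᵢˢᵃᵗ = 1.1942
  T = 361.9 K: ΣzᵢP/Pᵢˢᵃᵗ = 0.8727
  T = 356.8 K: ΣzᵢP/Pᵢˢᵃᵗ = 1.0185
  T = 359.4 K: ΣzᵢP/Pᵢˢᵃᵗ = 0.9408
Interpolating between 356.8 K and 359.4 K gives T ≈ 357.4 K.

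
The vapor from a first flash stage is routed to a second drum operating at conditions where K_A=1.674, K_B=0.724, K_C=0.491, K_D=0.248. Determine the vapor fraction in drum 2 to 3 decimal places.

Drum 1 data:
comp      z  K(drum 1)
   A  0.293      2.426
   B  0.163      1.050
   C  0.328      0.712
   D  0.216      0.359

Drum 1:
Rachford–Rice: g(ψ₁) = Σ zᵢ(Kᵢ−1)/(1+ψ₁(Kᵢ−1)) = 0.
g(0) = ΣzᵢKᵢ − 1 = 0.193 and g(1) = 1 − Σzᵢ/Kᵢ = -0.338, so a root lies in (0, 1).
Iterate (Newton) starting at ψ₁ = 0.5:
  ψ₁ = 0.500: g = -0.0623, g' = -0.433 → ψ₁ = 0.356
  ψ₁ = 0.356: g = 0.0004, g' = -0.445 → ψ₁ = 0.357
Converged at ψ₁ = 0.357.
Drum-1 compositions:
  A: x = 0.194, y = 0.471
  B: x = 0.160, y = 0.168
  C: x = 0.366, y = 0.260
  D: x = 0.280, y = 0.101
Drum-2 feed = drum-1 vapor: z₂ = (0.4710, 0.1681, 0.2603, 0.1006).
Drum 2:
Rachford–Rice: g(ψ₂) = Σ zᵢ(Kᵢ−1)/(1+ψ₂(Kᵢ−1)) = 0.
Feasibility: ΣzᵢKᵢ = 1.063, Σzᵢ/Kᵢ = 1.449 — both > 1, two phases present.
Iterate (Newton) starting at ψ₂ = 0.33:
  ψ₂ = 0.330: g = -0.0512, g' = -0.357 → ψ₂ = 0.186
  ψ₂ = 0.186: g = -0.0013, g' = -0.342 → ψ₂ = 0.183
Converged at ψ₂ = 0.183.
  A: x = 0.419, y = 0.702
  B: x = 0.177, y = 0.128
  C: x = 0.287, y = 0.141
  D: x = 0.117, y = 0.029

V/F (drum 2) = 0.183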